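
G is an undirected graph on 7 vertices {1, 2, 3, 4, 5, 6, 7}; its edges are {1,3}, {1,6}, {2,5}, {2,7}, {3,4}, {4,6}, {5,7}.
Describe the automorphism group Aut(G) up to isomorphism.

G has two connected components, {1, 3, 4, 6} and {2, 5, 7}; each is 2-regular, so G = C_4 ⊔ C_3. No automorphism exchanges components of different sizes, hence Aut(G) is the direct product D_4 × D_3, order 48.

D_4 × D_3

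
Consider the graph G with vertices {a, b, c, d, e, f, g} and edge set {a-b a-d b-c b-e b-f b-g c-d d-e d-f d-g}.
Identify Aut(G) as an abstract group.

The vertices split by degree into {b, d} (degree 5) and {a, c, e, f, g} (degree 2); every edge runs between the two parts, so G is the complete bipartite graph K_{2,5}. The parts have unequal sizes, so no automorphism swaps them; each part is permuted independently, giving S_5 × S_2 of order 5!·2! = 240.

S_5 × S_2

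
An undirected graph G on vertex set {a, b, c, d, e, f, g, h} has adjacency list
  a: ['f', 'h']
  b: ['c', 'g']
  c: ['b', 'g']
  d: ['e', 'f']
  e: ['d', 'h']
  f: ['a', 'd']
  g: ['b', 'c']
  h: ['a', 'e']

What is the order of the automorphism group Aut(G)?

60

G has two connected components, {a, d, e, f, h} and {b, c, g}; each is 2-regular, so G = C_5 ⊔ C_3. No automorphism exchanges components of different sizes, hence Aut(G) is the direct product D_3 × D_5, order 60.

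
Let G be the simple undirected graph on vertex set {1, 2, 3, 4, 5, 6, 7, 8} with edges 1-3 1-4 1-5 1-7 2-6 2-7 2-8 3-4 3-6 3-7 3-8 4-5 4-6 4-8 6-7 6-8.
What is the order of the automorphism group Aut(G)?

Degrees alone do not determine every vertex (e.g. 1 and 7 both have degree 4), but their neighbour-degree multisets differ: N(1) has degrees [2, 4, 5, 5] while N(7) has degrees [3, 4, 5, 5]. Repeating this refinement separates all vertices, so the only automorphism is the identity.

1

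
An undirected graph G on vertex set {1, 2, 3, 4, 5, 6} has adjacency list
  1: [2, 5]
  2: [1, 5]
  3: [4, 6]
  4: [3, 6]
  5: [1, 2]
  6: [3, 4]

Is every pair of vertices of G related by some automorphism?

G has two connected components, {1, 2, 5} and {3, 4, 6}; each is 2-regular, so G = C_3 ⊔ C_3. Aut of a disjoint union of two copies of C_3 is the wreath product D_3 ≀ Z_2, of order 2·6² = 72. Under this action every vertex can be carried to every other, so G is vertex-transitive.

Yes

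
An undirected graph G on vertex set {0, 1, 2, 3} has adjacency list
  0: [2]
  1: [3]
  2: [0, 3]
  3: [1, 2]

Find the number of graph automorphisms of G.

The degree sequence is [1, 1, 2, 2]; the two degree-1 vertices 0 and 1 are the ends of a path, so G = P_4. The only nontrivial automorphism of a path is the end-to-end reflection, so Aut(G) ≅ Z_2.

2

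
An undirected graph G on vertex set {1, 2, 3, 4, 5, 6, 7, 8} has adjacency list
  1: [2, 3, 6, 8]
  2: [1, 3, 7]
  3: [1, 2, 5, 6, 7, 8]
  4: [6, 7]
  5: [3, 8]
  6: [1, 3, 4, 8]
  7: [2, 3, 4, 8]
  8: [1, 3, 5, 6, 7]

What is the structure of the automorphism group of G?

Degrees alone do not determine every vertex (e.g. 1 and 6 both have degree 4), but their neighbour-degree multisets differ: N(1) has degrees [3, 4, 5, 6] while N(6) has degrees [2, 4, 5, 6]. Repeating this refinement separates all vertices, so the only automorphism is the identity.

the trivial group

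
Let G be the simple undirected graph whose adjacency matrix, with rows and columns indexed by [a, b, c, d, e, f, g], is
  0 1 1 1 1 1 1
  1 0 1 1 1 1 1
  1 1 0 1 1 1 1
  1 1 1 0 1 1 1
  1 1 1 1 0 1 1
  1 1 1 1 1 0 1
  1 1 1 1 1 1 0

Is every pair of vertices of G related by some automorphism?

Yes

Every vertex has degree 6, so G is the complete graph K_7. Every bijection on the vertex set is an automorphism of K_7; hence Aut(K_7) ≅ S_7, order 5040. This group acts transitively on the 7 vertices.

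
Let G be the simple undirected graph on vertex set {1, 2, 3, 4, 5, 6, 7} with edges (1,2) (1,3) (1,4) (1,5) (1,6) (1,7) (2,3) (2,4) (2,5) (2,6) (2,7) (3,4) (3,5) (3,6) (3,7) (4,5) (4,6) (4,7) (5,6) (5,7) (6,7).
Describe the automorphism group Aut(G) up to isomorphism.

All 7 vertices are pairwise adjacent: G = K_7. Any permutation of the 7 vertices preserves K_7, so Aut(K_7) = S_7 of order 7! = 5040.

the symmetric group on 7 letters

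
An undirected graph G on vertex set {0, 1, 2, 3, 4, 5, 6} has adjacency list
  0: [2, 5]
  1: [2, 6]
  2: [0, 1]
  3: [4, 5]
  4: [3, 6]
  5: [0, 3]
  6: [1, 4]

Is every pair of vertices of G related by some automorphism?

Yes

Every vertex has degree 2 and the graph is connected, so G is the 7-cycle C_7. C_7 has 7 rotations and 7 reflections, so Aut(C_7) ≅ D_7 of order 14. Under this action every vertex can be carried to every other, so G is vertex-transitive.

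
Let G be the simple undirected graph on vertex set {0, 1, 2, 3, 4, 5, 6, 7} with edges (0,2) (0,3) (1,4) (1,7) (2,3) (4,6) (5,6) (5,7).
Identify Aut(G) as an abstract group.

G has two connected components, {1, 4, 5, 6, 7} and {0, 2, 3}; each is 2-regular, so G = C_5 ⊔ C_3. The components are non-isomorphic (different sizes), so Aut(G) = Aut(C_5) × Aut(C_3) = D_5 × D_3 of order 10·6 = 60.

D_5 × D_3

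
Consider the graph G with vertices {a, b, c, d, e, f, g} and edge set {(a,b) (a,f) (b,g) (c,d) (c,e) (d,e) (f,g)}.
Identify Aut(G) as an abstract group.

D_3 × D_4

G has two connected components, {a, b, f, g} and {c, d, e}; each is 2-regular, so G = C_4 ⊔ C_3. No automorphism exchanges components of different sizes, hence Aut(G) is the direct product D_3 × D_4, order 48.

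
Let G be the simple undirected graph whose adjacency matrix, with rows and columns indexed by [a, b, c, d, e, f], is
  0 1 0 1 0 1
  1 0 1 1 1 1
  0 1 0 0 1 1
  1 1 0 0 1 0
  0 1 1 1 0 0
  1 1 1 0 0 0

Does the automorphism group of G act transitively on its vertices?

Vertex b is the only vertex of degree 5, so every automorphism fixes it; G is not vertex-transitive.

No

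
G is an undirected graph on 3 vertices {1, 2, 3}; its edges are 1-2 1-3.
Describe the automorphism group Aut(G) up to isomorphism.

The degree sequence is [2, 1, 1]; the two degree-1 vertices 2 and 3 are the ends of a path, so G = P_3. The only nontrivial automorphism of a path is the end-to-end reflection, so Aut(G) ≅ Z_2.

C_2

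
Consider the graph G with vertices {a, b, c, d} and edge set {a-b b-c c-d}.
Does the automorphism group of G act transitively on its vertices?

Automorphisms preserve degree, but G has vertices of degree 1 and vertices of degree 2; no automorphism maps one to the other, so G is not vertex-transitive.

No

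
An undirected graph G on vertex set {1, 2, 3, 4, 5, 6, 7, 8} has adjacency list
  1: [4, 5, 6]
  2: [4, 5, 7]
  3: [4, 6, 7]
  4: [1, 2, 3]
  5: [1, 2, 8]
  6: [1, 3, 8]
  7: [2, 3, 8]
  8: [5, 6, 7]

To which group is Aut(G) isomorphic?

Z_2^3 ⋊ S_3

G is 3-regular and bipartite on 2^3 = 8 vertices with girth 4; it is the hypercube graph Q_3. Aut(Q_3) consists of the signed permutations of the 3 coordinate axes: 3! permutations times 2^3 sign flips, so |Aut| = 2^3·3! = 48.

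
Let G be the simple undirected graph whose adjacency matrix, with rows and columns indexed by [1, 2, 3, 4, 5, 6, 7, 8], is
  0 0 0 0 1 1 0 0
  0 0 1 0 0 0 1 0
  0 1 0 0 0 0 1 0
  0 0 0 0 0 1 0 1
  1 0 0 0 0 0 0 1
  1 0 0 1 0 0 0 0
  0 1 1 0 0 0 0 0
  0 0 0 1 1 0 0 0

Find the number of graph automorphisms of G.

60

G has two connected components, {1, 4, 5, 6, 8} and {2, 3, 7}; each is 2-regular, so G = C_5 ⊔ C_3. The components are non-isomorphic (different sizes), so Aut(G) = Aut(C_3) × Aut(C_5) = D_3 × D_5 of order 6·10 = 60.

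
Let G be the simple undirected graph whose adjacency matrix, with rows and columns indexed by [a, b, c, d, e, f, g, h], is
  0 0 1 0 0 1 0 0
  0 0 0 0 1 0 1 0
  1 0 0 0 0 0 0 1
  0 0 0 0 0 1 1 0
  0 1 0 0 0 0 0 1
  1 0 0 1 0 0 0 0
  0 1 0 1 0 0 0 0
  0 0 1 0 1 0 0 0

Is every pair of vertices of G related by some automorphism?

Yes

Every vertex has degree 2 and the graph is connected, so G is the 8-cycle C_8. C_8 has 8 rotations and 8 reflections, so Aut(C_8) ≅ D_8 of order 16. Under this action every vertex can be carried to every other, so G is vertex-transitive.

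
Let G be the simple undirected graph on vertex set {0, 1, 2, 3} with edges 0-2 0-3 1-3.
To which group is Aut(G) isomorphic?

The degree sequence is [2, 1, 1, 2]; the two degree-1 vertices 1 and 2 are the ends of a path, so G = P_4. A path has exactly one nontrivial symmetry — reversal — giving Aut(G) of order 2.

the cyclic group of order 2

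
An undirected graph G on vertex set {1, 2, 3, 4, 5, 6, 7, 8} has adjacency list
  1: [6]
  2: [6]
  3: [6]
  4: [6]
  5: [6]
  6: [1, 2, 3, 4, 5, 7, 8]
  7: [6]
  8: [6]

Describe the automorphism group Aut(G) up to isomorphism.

Vertex 6 has degree 7 and every other vertex has degree 1, so G is the star K_{1,7} with centre 6. Any automorphism fixes the centre and permutes the 7 leaves freely, so Aut(G) ≅ S_7 of order 7! = 5040.

S_7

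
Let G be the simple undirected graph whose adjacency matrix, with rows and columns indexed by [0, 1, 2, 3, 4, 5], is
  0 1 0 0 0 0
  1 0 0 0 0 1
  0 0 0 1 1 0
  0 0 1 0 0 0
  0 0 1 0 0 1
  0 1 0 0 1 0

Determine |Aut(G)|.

The degree sequence is [1, 2, 2, 1, 2, 2]; the two degree-1 vertices 0 and 3 are the ends of a path, so G = P_6. A path has exactly one nontrivial symmetry — reversal — giving Aut(G) of order 2.

2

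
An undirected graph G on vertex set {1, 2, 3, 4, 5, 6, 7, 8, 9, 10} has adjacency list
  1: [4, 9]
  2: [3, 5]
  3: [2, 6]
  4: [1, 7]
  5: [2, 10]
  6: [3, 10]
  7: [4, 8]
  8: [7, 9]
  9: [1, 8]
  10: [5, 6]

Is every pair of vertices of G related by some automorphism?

Yes

G has two connected components, {2, 3, 5, 6, 10} and {1, 4, 7, 8, 9}; each is 2-regular, so G = C_5 ⊔ C_5. Aut of a disjoint union of two copies of C_5 is the wreath product D_5 ≀ Z_2, of order 2·10² = 200. This group acts transitively on the 10 vertices.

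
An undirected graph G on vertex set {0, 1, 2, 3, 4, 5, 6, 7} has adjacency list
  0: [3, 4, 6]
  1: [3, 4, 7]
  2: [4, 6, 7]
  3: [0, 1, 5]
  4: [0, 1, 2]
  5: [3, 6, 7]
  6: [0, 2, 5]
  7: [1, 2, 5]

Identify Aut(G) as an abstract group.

Z_2^3 ⋊ S_3

G is 3-regular and bipartite on 2^3 = 8 vertices with girth 4; it is the hypercube graph Q_3. Aut(Q_3) consists of the signed permutations of the 3 coordinate axes: 3! permutations times 2^3 sign flips, so |Aut| = 2^3·3! = 48.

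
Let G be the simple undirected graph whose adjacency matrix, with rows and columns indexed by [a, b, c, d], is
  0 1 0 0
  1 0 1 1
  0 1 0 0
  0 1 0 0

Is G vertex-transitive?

No

Vertex b is the only vertex of degree 3, so every automorphism fixes it; G is not vertex-transitive.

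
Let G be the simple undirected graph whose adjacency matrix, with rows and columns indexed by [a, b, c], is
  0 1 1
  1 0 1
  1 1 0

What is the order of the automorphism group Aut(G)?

All 3 vertices are pairwise adjacent: G = K_3. Any permutation of the 3 vertices preserves K_3, so Aut(K_3) = S_3 of order 3! = 6.

6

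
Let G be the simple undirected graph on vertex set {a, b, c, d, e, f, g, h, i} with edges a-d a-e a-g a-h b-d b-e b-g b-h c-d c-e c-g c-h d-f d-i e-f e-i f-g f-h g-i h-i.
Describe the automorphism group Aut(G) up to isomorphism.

The vertices split by degree into {d, e, g, h} (degree 5) and {a, b, c, f, i} (degree 4); every edge runs between the two parts, so G is the complete bipartite graph K_{4,5}. The parts have unequal sizes, so no automorphism swaps them; each part is permuted independently, giving S_5 × S_4 of order 5!·4! = 2880.

S_5 × S_4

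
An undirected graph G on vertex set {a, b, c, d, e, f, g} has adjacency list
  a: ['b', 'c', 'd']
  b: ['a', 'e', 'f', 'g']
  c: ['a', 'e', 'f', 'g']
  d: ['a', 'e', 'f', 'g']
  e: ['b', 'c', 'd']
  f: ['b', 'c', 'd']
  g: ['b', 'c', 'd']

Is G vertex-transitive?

No

Automorphisms preserve degree, but G has vertices of degree 3 and vertices of degree 4; no automorphism maps one to the other, so G is not vertex-transitive.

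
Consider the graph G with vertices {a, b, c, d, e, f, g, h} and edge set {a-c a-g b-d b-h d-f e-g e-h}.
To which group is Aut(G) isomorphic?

the cyclic group of order 2

The degree sequence is [2, 2, 1, 2, 2, 1, 2, 2]; the two degree-1 vertices c and f are the ends of a path, so G = P_8. The only nontrivial automorphism of a path is the end-to-end reflection, so Aut(G) ≅ Z_2.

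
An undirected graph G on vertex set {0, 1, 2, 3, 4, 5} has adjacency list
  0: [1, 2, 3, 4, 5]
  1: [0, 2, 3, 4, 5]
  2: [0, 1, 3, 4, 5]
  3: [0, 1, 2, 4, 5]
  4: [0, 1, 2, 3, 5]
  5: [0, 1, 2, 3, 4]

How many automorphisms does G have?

720

Every vertex has degree 5, so G is the complete graph K_6. Any permutation of the 6 vertices preserves K_6, so Aut(K_6) = S_6 of order 6! = 720.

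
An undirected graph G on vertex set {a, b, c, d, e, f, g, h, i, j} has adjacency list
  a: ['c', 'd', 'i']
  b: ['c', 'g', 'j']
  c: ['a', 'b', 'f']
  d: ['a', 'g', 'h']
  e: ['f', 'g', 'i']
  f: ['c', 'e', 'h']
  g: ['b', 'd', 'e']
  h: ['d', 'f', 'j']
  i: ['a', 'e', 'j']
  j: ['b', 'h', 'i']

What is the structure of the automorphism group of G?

G is 3-regular on 10 vertices with no triangles and no 4-cycles (girth 5): this is the Petersen graph. Viewing the Petersen graph as the Kneser graph K(5,2) — vertices are 2-subsets of {1,…,5}, edges join disjoint pairs — its automorphisms are exactly the permutations of the 5-element set, so Aut ≅ S_5 of order 120.

the symmetric group S_5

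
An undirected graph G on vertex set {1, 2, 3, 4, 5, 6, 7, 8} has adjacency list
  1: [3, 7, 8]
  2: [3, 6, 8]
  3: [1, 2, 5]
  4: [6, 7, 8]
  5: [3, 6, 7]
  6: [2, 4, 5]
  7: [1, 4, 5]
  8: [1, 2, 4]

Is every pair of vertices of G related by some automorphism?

G is 3-regular and bipartite on 2^3 = 8 vertices with girth 4; it is the hypercube graph Q_3. Aut(Q_3) consists of the signed permutations of the 3 coordinate axes: 3! permutations times 2^3 sign flips, so |Aut| = 2^3·3! = 48. This group acts transitively on the 8 vertices.

Yes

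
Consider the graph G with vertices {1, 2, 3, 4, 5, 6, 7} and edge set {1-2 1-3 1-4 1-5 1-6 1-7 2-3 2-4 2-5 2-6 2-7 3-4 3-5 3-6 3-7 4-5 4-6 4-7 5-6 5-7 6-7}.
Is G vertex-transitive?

Yes

All 7 vertices are pairwise adjacent: G = K_7. Any permutation of the 7 vertices preserves K_7, so Aut(K_7) = S_7 of order 7! = 5040. Under this action every vertex can be carried to every other, so G is vertex-transitive.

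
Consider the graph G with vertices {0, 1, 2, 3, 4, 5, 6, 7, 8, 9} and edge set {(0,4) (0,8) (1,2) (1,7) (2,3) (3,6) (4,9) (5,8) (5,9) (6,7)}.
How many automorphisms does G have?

G has two connected components, {0, 4, 5, 8, 9} and {1, 2, 3, 6, 7}; each is 2-regular, so G = C_5 ⊔ C_5. Aut of a disjoint union of two copies of C_5 is the wreath product D_5 ≀ Z_2, of order 2·10² = 200.

200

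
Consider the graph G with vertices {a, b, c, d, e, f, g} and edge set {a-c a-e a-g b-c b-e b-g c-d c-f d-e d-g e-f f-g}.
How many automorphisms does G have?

The vertices split by degree into {c, e, g} (degree 4) and {a, b, d, f} (degree 3); every edge runs between the two parts, so G is the complete bipartite graph K_{3,4}. The parts have unequal sizes, so no automorphism swaps them; each part is permuted independently, giving S_4 × S_3 of order 4!·3! = 144.

144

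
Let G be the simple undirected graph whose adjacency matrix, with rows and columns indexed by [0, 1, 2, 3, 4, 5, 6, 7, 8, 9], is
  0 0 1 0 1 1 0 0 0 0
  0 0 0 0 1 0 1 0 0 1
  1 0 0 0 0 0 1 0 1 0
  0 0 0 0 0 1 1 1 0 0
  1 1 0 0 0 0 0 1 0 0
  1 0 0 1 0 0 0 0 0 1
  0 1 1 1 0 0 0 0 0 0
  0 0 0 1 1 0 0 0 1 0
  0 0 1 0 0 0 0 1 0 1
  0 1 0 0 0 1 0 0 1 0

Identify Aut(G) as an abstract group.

G is 3-regular on 10 vertices with no triangles and no 4-cycles (girth 5): this is the Petersen graph. Viewing the Petersen graph as the Kneser graph K(5,2) — vertices are 2-subsets of {1,…,5}, edges join disjoint pairs — its automorphisms are exactly the permutations of the 5-element set, so Aut ≅ S_5 of order 120.

S_5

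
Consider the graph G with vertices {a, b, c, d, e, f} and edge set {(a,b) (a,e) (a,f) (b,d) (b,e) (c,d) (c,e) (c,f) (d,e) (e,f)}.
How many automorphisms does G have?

Vertex e is the unique vertex of degree 5; the remaining 5 vertices each have degree 3 and induce a cycle, so G is the wheel on 6 vertices with hub e. With the hub fixed, the remaining symmetry is that of the rim cycle C_5, giving the dihedral group D_5.

10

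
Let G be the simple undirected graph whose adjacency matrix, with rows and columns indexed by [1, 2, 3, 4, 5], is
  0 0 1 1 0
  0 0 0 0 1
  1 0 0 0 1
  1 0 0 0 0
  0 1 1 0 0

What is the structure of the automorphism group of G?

The degree sequence is [2, 1, 2, 1, 2]; the two degree-1 vertices 2 and 4 are the ends of a path, so G = P_5. The only nontrivial automorphism of a path is the end-to-end reflection, so Aut(G) ≅ Z_2.

the cyclic group of order 2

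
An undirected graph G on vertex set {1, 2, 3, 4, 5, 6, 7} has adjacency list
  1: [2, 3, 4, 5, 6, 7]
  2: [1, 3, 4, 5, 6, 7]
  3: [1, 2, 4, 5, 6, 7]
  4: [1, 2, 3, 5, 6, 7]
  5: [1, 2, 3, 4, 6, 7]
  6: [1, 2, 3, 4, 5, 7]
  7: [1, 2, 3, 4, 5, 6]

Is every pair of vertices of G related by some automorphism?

All 7 vertices are pairwise adjacent: G = K_7. Any permutation of the 7 vertices preserves K_7, so Aut(K_7) = S_7 of order 7! = 5040. This group acts transitively on the 7 vertices.

Yes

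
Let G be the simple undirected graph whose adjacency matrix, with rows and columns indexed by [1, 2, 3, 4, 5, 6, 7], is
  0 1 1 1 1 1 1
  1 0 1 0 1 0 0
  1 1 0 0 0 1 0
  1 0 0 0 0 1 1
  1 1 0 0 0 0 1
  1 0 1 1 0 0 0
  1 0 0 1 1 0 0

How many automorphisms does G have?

Vertex 1 is the unique vertex of degree 6; the remaining 6 vertices each have degree 3 and induce a cycle, so G is the wheel on 7 vertices with hub 1. With the hub fixed, the remaining symmetry is that of the rim cycle C_6, giving the dihedral group D_6.

12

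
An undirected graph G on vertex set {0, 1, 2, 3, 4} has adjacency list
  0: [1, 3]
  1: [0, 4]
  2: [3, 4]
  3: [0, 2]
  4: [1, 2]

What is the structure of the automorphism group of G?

Every vertex has degree 2 and the graph is connected, so G is the 5-cycle C_5. C_5 has 5 rotations and 5 reflections, so Aut(C_5) ≅ D_5 of order 10.

D_5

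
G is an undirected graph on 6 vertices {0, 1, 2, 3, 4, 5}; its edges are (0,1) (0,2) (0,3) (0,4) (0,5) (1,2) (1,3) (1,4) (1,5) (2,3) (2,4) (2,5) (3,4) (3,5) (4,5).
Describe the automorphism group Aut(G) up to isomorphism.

All 6 vertices are pairwise adjacent: G = K_6. Every bijection on the vertex set is an automorphism of K_6; hence Aut(K_6) ≅ S_6, order 720.

the symmetric group on 6 letters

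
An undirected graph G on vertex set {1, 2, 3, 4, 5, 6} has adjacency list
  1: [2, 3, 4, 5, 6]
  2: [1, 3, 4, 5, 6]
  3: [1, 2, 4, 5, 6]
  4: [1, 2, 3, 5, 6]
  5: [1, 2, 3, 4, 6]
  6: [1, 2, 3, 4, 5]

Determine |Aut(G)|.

720

Every vertex has degree 5, so G is the complete graph K_6. Any permutation of the 6 vertices preserves K_6, so Aut(K_6) = S_6 of order 6! = 720.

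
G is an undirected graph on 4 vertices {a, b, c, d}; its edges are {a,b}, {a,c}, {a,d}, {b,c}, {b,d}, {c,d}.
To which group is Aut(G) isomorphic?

All 4 vertices are pairwise adjacent: G = K_4. Every bijection on the vertex set is an automorphism of K_4; hence Aut(K_4) ≅ S_4, order 24.

S_4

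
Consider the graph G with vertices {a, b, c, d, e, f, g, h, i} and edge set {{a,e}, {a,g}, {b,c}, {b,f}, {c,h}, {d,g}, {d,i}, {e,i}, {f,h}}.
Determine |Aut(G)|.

80

G has two connected components, {a, d, e, g, i} and {b, c, f, h}; each is 2-regular, so G = C_5 ⊔ C_4. The components are non-isomorphic (different sizes), so Aut(G) = Aut(C_5) × Aut(C_4) = D_5 × D_4 of order 10·8 = 80.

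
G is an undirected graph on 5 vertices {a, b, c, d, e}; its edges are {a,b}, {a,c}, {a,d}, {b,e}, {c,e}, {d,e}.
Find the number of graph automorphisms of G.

12

The vertices split by degree into {a, e} (degree 3) and {b, c, d} (degree 2); every edge runs between the two parts, so G is the complete bipartite graph K_{2,3}. The parts have unequal sizes, so no automorphism swaps them; each part is permuted independently, giving S_3 × S_2 of order 3!·2! = 12.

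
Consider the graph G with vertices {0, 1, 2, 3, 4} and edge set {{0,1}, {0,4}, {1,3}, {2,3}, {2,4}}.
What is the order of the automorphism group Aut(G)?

10

Every vertex has degree 2 and the graph is connected, so G is the 5-cycle C_5. C_5 has 5 rotations and 5 reflections, so Aut(C_5) ≅ D_5 of order 10.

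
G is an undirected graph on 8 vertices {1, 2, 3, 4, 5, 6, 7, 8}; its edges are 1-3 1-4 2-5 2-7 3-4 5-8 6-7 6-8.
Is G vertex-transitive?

No

G has two connected components, {2, 5, 6, 7, 8} and {1, 3, 4}; each is 2-regular, so G = C_5 ⊔ C_3. The orbit of 1 under Aut(G) is {1, 3, 4}, which does not contain 2, so G is not vertex-transitive.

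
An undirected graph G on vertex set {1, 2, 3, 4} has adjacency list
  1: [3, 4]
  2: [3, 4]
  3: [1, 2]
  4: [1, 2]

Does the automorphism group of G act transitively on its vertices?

G is 2-regular and bipartite on 2^2 = 4 vertices with girth 4; it is the hypercube graph Q_2. The symmetry group of the 2-cube is the hyperoctahedral group B_2 = Z_2 ≀ S_2, of order 2^2·2! = 8. This group acts transitively on the 4 vertices.

Yes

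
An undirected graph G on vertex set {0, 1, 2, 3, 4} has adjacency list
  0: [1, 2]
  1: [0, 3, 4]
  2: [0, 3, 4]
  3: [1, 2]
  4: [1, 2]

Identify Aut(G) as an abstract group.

The vertices split by degree into {1, 2} (degree 3) and {0, 3, 4} (degree 2); every edge runs between the two parts, so G is the complete bipartite graph K_{2,3}. Automorphisms preserve the bipartition setwise (since the parts differ in size) and act as S_3 × S_2 within it; |Aut| = 12.

S_3 × S_2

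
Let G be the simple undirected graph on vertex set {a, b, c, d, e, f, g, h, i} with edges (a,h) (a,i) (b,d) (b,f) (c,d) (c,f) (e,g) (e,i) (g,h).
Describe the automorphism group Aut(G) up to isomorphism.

G has two connected components, {a, e, g, h, i} and {b, c, d, f}; each is 2-regular, so G = C_5 ⊔ C_4. The components are non-isomorphic (different sizes), so Aut(G) = Aut(C_4) × Aut(C_5) = D_4 × D_5 of order 8·10 = 80.

D_4 × D_5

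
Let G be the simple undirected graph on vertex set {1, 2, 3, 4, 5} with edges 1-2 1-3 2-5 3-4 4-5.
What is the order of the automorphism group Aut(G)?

Every vertex has degree 2 and the graph is connected, so G is the 5-cycle C_5. The automorphisms of the 5-cycle are exactly the symmetries of a regular 5-gon: the dihedral group D_5, |D_5| = 10.

10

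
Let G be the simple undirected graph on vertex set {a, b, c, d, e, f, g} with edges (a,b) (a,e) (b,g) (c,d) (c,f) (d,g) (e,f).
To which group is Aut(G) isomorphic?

Every vertex has degree 2 and the graph is connected, so G is the 7-cycle C_7. C_7 has 7 rotations and 7 reflections, so Aut(C_7) ≅ D_7 of order 14.

the dihedral group of order 14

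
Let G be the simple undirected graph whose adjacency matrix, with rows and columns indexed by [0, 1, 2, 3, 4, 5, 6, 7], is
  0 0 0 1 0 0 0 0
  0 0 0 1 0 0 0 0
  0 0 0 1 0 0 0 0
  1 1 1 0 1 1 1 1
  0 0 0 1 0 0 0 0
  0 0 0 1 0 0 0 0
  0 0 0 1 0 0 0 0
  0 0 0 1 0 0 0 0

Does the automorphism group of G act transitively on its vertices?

Vertex 3 is the only vertex of degree 7, so every automorphism fixes it; G is not vertex-transitive.

No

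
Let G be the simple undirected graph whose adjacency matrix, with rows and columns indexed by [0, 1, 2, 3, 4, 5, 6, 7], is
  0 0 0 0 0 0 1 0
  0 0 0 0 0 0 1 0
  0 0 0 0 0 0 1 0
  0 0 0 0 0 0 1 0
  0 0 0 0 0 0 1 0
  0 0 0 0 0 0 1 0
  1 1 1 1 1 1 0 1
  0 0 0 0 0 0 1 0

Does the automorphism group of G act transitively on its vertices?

Vertex 6 is the only vertex of degree 7, so every automorphism fixes it; G is not vertex-transitive.

No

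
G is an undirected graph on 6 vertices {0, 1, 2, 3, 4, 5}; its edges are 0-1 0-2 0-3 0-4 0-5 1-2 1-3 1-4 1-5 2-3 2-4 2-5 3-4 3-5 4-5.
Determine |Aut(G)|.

Every vertex has degree 5, so G is the complete graph K_6. Every bijection on the vertex set is an automorphism of K_6; hence Aut(K_6) ≅ S_6, order 720.

720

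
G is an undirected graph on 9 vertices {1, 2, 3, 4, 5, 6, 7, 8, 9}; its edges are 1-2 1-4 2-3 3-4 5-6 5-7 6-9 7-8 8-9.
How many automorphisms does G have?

80

G has two connected components, {5, 6, 7, 8, 9} and {1, 2, 3, 4}; each is 2-regular, so G = C_5 ⊔ C_4. No automorphism exchanges components of different sizes, hence Aut(G) is the direct product D_5 × D_4, order 80.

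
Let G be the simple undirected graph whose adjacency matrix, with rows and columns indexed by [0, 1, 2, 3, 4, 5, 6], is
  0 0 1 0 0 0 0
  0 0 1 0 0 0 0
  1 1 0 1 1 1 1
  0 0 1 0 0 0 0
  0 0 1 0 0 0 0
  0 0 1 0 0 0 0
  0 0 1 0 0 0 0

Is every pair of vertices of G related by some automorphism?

Vertex 2 is the only vertex of degree 6, so every automorphism fixes it; G is not vertex-transitive.

No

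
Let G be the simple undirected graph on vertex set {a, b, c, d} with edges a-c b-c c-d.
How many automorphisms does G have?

6

Vertex c has degree 3 and every other vertex has degree 1, so G is the star K_{1,3} with centre c. The 3 leaves are pairwise interchangeable while the centre is fixed, giving Aut(G) = S_3.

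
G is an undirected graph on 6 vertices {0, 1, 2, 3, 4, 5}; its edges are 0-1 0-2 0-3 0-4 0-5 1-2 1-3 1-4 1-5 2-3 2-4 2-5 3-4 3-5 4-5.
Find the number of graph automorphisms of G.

Every vertex has degree 5, so G is the complete graph K_6. Every bijection on the vertex set is an automorphism of K_6; hence Aut(K_6) ≅ S_6, order 720.

720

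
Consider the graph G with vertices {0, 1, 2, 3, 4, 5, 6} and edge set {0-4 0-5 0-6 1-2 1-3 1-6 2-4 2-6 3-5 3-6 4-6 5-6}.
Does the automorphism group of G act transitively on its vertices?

No

Vertex 6 is the only vertex of degree 6, so every automorphism fixes it; G is not vertex-transitive.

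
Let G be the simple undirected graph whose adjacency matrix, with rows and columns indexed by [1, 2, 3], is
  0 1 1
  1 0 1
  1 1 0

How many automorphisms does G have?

6

All 3 vertices are pairwise adjacent: G = K_3. Any permutation of the 3 vertices preserves K_3, so Aut(K_3) = S_3 of order 3! = 6.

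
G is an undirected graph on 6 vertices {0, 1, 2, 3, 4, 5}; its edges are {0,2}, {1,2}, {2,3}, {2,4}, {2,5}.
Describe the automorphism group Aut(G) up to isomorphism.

Vertex 2 has degree 5 and every other vertex has degree 1, so G is the star K_{1,5} with centre 2. Any automorphism fixes the centre and permutes the 5 leaves freely, so Aut(G) ≅ S_5 of order 5! = 120.

S_5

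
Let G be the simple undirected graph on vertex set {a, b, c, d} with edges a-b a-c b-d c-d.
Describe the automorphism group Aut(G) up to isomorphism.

the dihedral group of order 8

Every vertex has degree 2 and the graph is connected, so G is the 4-cycle C_4. The automorphisms of the 4-cycle are exactly the symmetries of a regular 4-gon: the dihedral group D_4, |D_4| = 8.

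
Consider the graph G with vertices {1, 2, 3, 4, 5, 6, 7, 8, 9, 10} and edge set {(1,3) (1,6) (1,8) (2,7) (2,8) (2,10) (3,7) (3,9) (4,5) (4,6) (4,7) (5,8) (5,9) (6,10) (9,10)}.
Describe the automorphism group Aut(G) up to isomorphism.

G is 3-regular on 10 vertices with no triangles and no 4-cycles (girth 5): this is the Petersen graph. It is a classical fact that the Petersen graph has automorphism group S_5 (order 120), arising from its description as the Kneser graph K(5,2).

S_5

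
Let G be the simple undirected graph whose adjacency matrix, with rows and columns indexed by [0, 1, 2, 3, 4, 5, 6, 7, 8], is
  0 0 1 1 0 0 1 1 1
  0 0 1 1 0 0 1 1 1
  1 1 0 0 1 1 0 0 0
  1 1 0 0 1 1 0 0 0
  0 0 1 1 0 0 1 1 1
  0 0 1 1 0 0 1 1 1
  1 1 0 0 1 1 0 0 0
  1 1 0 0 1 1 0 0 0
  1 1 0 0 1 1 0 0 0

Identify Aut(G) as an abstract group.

The vertices split by degree into {0, 1, 4, 5} (degree 5) and {2, 3, 6, 7, 8} (degree 4); every edge runs between the two parts, so G is the complete bipartite graph K_{4,5}. The parts have unequal sizes, so no automorphism swaps them; each part is permuted independently, giving S_5 × S_4 of order 5!·4! = 2880.

S_5 × S_4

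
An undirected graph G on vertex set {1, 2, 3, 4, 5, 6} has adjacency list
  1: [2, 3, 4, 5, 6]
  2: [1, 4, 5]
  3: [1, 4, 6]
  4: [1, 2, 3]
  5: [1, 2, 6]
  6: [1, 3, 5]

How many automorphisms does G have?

10

Vertex 1 is the unique vertex of degree 5; the remaining 5 vertices each have degree 3 and induce a cycle, so G is the wheel on 6 vertices with hub 1. With the hub fixed, the remaining symmetry is that of the rim cycle C_5, giving the dihedral group D_5.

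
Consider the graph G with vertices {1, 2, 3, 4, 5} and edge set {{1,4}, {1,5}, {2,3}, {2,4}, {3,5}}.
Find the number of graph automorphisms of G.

G is 2-regular and connected on 5 vertices, i.e. the cycle C_5. C_5 has 5 rotations and 5 reflections, so Aut(C_5) ≅ D_5 of order 10.

10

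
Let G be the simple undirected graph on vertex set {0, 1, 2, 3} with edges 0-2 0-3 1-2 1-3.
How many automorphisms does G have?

8

G is 2-regular and bipartite on 2^2 = 4 vertices with girth 4; it is the hypercube graph Q_2. Aut(Q_2) consists of the signed permutations of the 2 coordinate axes: 2! permutations times 2^2 sign flips, so |Aut| = 2^2·2! = 8.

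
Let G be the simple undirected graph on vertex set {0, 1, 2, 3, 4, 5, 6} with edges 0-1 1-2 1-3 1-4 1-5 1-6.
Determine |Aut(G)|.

720

Vertex 1 has degree 6 and every other vertex has degree 1, so G is the star K_{1,6} with centre 1. The 6 leaves are pairwise interchangeable while the centre is fixed, giving Aut(G) = S_6.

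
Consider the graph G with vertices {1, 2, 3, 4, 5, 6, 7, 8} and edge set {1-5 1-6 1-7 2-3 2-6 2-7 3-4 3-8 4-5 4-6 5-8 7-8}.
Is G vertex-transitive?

Yes

G is 3-regular and bipartite on 2^3 = 8 vertices with girth 4; it is the hypercube graph Q_3. Aut(Q_3) consists of the signed permutations of the 3 coordinate axes: 3! permutations times 2^3 sign flips, so |Aut| = 2^3·3! = 48. This group acts transitively on the 8 vertices.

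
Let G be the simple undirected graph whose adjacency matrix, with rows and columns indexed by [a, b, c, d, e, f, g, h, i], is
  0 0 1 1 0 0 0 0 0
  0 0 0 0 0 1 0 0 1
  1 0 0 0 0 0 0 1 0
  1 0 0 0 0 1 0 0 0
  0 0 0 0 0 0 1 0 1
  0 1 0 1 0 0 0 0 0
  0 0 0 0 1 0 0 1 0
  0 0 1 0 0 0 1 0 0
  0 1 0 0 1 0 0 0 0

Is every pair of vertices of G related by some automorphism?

Yes

Every vertex has degree 2 and the graph is connected, so G is the 9-cycle C_9. The automorphisms of the 9-cycle are exactly the symmetries of a regular 9-gon: the dihedral group D_9, |D_9| = 18. This group acts transitively on the 9 vertices.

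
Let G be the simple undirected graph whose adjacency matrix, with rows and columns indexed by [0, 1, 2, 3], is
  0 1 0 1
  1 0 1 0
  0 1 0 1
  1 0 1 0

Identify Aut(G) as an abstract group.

Every vertex has degree 2 and the graph is connected, so G is the 4-cycle C_4. C_4 has 4 rotations and 4 reflections, so Aut(C_4) ≅ D_4 of order 8.

D_4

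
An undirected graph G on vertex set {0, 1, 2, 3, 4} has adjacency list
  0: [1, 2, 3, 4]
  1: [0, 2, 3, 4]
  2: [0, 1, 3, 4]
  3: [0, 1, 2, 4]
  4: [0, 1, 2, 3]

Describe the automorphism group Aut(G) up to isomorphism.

Every vertex has degree 4, so G is the complete graph K_5. Any permutation of the 5 vertices preserves K_5, so Aut(K_5) = S_5 of order 5! = 120.

the symmetric group on 5 letters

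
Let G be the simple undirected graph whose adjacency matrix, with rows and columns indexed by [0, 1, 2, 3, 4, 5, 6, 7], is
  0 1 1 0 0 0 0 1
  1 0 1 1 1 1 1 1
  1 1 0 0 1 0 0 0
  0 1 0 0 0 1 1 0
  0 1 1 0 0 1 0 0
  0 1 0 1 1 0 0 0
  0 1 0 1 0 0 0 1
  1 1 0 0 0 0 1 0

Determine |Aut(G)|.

14

Vertex 1 is the unique vertex of degree 7; the remaining 7 vertices each have degree 3 and induce a cycle, so G is the wheel on 8 vertices with hub 1. Every automorphism fixes the hub and acts on the rim 7-cycle, so Aut(G) ≅ Aut(C_7) = D_7 of order 14.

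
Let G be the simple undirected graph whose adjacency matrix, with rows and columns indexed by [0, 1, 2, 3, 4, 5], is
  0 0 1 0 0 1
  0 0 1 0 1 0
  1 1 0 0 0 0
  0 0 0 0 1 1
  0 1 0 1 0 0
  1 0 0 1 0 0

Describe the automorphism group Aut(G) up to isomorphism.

D_6

Every vertex has degree 2 and the graph is connected, so G is the 6-cycle C_6. C_6 has 6 rotations and 6 reflections, so Aut(C_6) ≅ D_6 of order 12.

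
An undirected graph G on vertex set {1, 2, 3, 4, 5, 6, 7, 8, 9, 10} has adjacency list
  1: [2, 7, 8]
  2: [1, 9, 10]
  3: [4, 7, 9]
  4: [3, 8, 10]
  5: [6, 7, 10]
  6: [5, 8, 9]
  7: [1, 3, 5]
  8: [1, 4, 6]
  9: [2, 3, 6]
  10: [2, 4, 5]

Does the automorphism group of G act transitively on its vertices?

G is 3-regular on 10 vertices with no triangles and no 4-cycles (girth 5): this is the Petersen graph. It is a classical fact that the Petersen graph has automorphism group S_5 (order 120), arising from its description as the Kneser graph K(5,2). Under this action every vertex can be carried to every other, so G is vertex-transitive.

Yes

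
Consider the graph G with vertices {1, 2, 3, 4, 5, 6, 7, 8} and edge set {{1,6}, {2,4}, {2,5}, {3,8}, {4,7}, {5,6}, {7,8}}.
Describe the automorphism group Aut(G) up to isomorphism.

Z_2

The degree sequence is [1, 2, 1, 2, 2, 2, 2, 2]; the two degree-1 vertices 1 and 3 are the ends of a path, so G = P_8. A path has exactly one nontrivial symmetry — reversal — giving Aut(G) of order 2.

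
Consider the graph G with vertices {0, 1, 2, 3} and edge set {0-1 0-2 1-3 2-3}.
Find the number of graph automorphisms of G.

G is 2-regular and bipartite on 2^2 = 4 vertices with girth 4; it is the hypercube graph Q_2. Aut(Q_2) consists of the signed permutations of the 2 coordinate axes: 2! permutations times 2^2 sign flips, so |Aut| = 2^2·2! = 8.

8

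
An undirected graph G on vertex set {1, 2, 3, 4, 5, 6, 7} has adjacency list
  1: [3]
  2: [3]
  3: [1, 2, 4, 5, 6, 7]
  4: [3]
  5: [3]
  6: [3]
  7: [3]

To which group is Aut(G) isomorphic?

Vertex 3 has degree 6 and every other vertex has degree 1, so G is the star K_{1,6} with centre 3. Any automorphism fixes the centre and permutes the 6 leaves freely, so Aut(G) ≅ S_6 of order 6! = 720.

the symmetric group on 6 letters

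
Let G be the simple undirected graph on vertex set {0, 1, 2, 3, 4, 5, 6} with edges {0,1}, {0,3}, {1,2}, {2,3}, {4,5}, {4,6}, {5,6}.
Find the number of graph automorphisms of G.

G has two connected components, {0, 1, 2, 3} and {4, 5, 6}; each is 2-regular, so G = C_4 ⊔ C_3. The components are non-isomorphic (different sizes), so Aut(G) = Aut(C_4) × Aut(C_3) = D_4 × D_3 of order 8·6 = 48.

48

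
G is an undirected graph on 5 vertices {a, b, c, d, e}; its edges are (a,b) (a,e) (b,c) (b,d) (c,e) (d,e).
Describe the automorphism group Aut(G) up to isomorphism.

S_3 × S_2

The vertices split by degree into {b, e} (degree 3) and {a, c, d} (degree 2); every edge runs between the two parts, so G is the complete bipartite graph K_{2,3}. Automorphisms preserve the bipartition setwise (since the parts differ in size) and act as S_3 × S_2 within it; |Aut| = 12.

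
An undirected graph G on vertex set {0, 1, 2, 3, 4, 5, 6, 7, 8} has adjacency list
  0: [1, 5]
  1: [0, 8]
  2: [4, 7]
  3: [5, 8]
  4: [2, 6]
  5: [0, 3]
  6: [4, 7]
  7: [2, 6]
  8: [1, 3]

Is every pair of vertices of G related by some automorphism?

G has two connected components, {0, 1, 3, 5, 8} and {2, 4, 6, 7}; each is 2-regular, so G = C_5 ⊔ C_4. The orbit of 0 under Aut(G) is {0, 1, 3, 5, 8}, which does not contain 2, so G is not vertex-transitive.

No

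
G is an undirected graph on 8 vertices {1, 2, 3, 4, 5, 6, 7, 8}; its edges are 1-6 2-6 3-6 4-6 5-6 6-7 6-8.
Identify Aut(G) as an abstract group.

Vertex 6 has degree 7 and every other vertex has degree 1, so G is the star K_{1,7} with centre 6. The 7 leaves are pairwise interchangeable while the centre is fixed, giving Aut(G) = S_7.

S_7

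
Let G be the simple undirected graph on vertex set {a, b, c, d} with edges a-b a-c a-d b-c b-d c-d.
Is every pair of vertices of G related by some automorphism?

Yes

All 4 vertices are pairwise adjacent: G = K_4. Every bijection on the vertex set is an automorphism of K_4; hence Aut(K_4) ≅ S_4, order 24. Under this action every vertex can be carried to every other, so G is vertex-transitive.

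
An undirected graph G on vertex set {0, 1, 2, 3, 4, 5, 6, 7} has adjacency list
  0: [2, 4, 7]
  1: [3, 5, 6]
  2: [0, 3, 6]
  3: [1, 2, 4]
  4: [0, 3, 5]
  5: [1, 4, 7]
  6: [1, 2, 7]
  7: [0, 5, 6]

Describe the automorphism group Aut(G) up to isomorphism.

Z_2^3 ⋊ S_3

G is 3-regular and bipartite on 2^3 = 8 vertices with girth 4; it is the hypercube graph Q_3. The symmetry group of the 3-cube is the hyperoctahedral group B_3 = Z_2 ≀ S_3, of order 2^3·3! = 48.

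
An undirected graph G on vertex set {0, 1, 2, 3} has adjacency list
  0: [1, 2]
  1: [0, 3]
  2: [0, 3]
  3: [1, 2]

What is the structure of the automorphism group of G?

(S_2 × S_2) ⋊ Z_2

G is 2-regular and bipartite with parts {0, 3} and {1, 2} (each part is independent and every cross-pair is an edge), so G = K_{2,2}. Aut(K_{2,2}) is the wreath product S_2 ≀ Z_2: permute within each part, then optionally swap the parts; |Aut| = 2·(2!)² = 8.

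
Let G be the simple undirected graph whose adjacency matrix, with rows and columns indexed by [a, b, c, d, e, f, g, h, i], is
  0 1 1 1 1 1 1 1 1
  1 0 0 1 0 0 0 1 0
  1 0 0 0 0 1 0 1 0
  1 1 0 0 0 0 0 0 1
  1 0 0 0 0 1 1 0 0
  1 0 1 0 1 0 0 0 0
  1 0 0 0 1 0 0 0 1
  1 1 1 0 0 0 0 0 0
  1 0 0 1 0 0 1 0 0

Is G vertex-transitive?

No

Vertex a is the only vertex of degree 8, so every automorphism fixes it; G is not vertex-transitive.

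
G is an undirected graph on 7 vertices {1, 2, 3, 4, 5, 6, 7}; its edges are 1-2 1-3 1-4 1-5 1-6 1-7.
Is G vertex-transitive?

Vertex 1 is the only vertex of degree 6, so every automorphism fixes it; G is not vertex-transitive.

No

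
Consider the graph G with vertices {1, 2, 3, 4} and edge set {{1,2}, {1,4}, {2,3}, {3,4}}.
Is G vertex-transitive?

G is 2-regular and connected on 4 vertices, i.e. the cycle C_4. The automorphisms of the 4-cycle are exactly the symmetries of a regular 4-gon: the dihedral group D_4, |D_4| = 8. Under this action every vertex can be carried to every other, so G is vertex-transitive.

Yes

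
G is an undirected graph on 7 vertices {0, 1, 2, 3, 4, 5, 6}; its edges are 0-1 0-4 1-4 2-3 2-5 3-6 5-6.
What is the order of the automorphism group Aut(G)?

G has two connected components, {2, 3, 5, 6} and {0, 1, 4}; each is 2-regular, so G = C_4 ⊔ C_3. The components are non-isomorphic (different sizes), so Aut(G) = Aut(C_3) × Aut(C_4) = D_3 × D_4 of order 6·8 = 48.

48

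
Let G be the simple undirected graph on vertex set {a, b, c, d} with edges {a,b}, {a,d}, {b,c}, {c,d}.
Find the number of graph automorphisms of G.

Every vertex has degree 2 and the graph is connected, so G is the 4-cycle C_4. The automorphisms of the 4-cycle are exactly the symmetries of a regular 4-gon: the dihedral group D_4, |D_4| = 8.

8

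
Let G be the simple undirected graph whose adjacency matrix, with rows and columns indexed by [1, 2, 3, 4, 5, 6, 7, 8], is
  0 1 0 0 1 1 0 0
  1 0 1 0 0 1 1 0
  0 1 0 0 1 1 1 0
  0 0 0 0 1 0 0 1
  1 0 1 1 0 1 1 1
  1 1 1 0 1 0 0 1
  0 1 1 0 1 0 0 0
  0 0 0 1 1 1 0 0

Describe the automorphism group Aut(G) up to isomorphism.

1

Degrees alone do not determine every vertex (e.g. 1 and 7 both have degree 3), but their neighbour-degree multisets differ: N(1) has degrees [4, 5, 6] while N(7) has degrees [4, 4, 6]. Repeating this refinement separates all vertices, so the only automorphism is the identity.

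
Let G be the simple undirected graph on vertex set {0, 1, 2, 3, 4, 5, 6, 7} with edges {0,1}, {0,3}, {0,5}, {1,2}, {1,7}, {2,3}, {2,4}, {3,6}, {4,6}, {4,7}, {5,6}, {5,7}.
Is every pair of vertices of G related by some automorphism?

G is 3-regular and bipartite on 2^3 = 8 vertices with girth 4; it is the hypercube graph Q_3. Aut(Q_3) consists of the signed permutations of the 3 coordinate axes: 3! permutations times 2^3 sign flips, so |Aut| = 2^3·3! = 48. Under this action every vertex can be carried to every other, so G is vertex-transitive.

Yes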